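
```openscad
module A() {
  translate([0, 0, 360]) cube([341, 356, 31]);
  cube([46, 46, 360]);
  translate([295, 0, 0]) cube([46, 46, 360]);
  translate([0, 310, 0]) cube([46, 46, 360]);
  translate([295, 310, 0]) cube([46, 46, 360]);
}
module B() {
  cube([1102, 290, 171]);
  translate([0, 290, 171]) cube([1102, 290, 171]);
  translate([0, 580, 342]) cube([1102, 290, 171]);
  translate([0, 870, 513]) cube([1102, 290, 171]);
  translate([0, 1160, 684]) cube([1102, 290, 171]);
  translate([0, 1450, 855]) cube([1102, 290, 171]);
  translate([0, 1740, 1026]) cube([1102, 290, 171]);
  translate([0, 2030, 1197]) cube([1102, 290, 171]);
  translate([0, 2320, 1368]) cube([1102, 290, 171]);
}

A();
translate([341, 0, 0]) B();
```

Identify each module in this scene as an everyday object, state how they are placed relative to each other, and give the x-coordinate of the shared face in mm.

A is a stool. B is a staircase. The staircase is against the stool's +x side, with their −y faces flush. The x-coordinate of the shared face is 341 mm.

The stool's +x face and the staircase's −x face are both at x = 341 mm.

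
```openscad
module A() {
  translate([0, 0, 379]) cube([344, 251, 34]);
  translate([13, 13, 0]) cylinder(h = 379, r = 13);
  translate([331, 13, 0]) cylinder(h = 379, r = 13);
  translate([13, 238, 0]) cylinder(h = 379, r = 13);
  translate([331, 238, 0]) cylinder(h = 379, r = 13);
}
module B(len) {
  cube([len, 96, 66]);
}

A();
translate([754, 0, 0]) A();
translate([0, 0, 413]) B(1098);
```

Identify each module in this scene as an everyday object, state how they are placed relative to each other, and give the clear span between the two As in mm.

Second stool starts at x = 754; first ends at x = 344; clear span = 754 − 344 = 410 mm.

A is a stool. B is a beam. A beam spans the tops of two stools. The clear span between the two stools is 410 mm.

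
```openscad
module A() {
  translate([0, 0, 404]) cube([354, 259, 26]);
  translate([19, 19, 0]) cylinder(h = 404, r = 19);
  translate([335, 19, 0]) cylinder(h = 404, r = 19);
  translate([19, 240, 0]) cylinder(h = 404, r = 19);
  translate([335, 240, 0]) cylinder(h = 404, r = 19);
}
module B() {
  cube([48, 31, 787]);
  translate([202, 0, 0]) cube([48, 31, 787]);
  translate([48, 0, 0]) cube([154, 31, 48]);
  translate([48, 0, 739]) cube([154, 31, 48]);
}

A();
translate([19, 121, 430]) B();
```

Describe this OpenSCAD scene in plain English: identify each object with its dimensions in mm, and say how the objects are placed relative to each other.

A is a simple wooden stool: a rectangular seat 354 mm (x) by 259 mm (y), 26 mm thick, top face at z = 430 mm, on four round legs, each 38 mm in diameter. The legs rest on z = 0, each leg's axis is inset half a diameter from the nearest pair of seat edges (so the leg's bounding box is flush with the corner).

B is a picture frame with a 154×691 mm rectangular opening (x by z) and a uniform 48 mm border on every side. Frame depth is 31 mm along y. It is built from two vertical stiles running the full outside height and two horizontal rails spanning the gap between the stiles.

The picture frame is on top of the stool.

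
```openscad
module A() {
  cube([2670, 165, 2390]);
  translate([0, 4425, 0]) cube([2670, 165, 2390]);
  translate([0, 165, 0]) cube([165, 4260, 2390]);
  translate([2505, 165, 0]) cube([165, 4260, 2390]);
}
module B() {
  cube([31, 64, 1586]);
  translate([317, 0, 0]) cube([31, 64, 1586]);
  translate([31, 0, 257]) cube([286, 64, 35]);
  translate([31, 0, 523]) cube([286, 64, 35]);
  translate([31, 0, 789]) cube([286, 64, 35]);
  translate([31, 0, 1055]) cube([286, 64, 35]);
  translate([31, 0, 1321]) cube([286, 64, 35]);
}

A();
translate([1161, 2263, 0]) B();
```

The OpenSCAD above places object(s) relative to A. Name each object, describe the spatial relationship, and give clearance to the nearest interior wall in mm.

A is a house frame. B is a ladder. The ladder sits inside the house frame, centred. The clearance to the nearest interior wall is 996 mm.

Clearances: x = 996, y = 2098; minimum 996 mm.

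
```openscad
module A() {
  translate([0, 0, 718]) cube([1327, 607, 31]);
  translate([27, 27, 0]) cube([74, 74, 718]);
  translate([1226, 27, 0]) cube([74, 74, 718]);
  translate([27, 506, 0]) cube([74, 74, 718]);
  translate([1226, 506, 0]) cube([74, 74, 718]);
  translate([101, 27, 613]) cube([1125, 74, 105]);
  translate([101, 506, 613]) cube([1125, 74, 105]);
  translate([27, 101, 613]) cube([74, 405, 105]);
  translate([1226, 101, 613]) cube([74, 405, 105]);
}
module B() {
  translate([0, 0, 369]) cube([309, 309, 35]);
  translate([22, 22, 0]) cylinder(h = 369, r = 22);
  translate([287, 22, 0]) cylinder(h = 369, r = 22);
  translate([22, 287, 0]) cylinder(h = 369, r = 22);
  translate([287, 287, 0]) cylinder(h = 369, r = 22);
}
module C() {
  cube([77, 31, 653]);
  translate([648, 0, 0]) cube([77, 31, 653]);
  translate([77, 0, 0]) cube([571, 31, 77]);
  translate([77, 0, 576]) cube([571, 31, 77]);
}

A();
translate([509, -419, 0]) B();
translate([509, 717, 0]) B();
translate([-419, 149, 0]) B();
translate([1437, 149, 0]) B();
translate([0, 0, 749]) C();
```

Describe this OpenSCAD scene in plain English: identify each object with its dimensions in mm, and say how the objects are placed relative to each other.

A is a table with a 1327×607 mm rectangular top, 31 mm thick, top surface at z = 749 mm, supported by four 74×74 mm square legs, each inset 27 mm from the nearest pair of top edges, running from the floor. Four apron rails, 74 mm thick and 105 mm tall, run between adjacent legs with their top edges flush with the underside of the top and their outer faces flush with the legs' outer faces.

B is a four-legged stool. The seat is 309×309 mm, 35 mm thick, top at z = 404 mm. It stands on four round legs, each 44 mm in diameter, from z = 0 to the seat underside, each leg's axis is inset half a diameter from the nearest pair of seat edges (so the leg's bounding box is flush with the corner).

C is a rectangular picture frame lying in the x–z plane (depth along y). The opening is 571 mm wide (x) by 499 mm tall (z), surrounded by a border 77 mm wide on all four sides. The frame is 31 mm deep and is made of two full-height vertical stiles with two horizontal rails fitted between them.

Four stools sit around the table at the −y, +y, −x, +x sides. The picture frame is on top of the table.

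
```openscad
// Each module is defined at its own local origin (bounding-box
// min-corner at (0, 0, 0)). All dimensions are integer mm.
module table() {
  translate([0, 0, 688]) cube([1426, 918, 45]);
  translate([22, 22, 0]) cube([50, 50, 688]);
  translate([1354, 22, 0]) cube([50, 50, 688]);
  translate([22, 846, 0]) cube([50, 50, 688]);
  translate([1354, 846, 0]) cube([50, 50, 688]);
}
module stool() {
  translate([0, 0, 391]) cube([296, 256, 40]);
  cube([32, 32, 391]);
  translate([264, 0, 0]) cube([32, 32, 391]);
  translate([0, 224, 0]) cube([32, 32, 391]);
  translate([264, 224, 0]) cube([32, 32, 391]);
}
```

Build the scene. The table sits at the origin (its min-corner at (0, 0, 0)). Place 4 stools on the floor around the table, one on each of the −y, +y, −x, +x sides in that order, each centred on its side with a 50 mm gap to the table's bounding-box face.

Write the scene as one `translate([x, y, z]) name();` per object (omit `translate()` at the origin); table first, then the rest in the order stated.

table();
translate([565, -306, 0]) stool();
translate([565, 968, 0]) stool();
translate([-346, 331, 0]) stool();
translate([1476, 331, 0]) stool();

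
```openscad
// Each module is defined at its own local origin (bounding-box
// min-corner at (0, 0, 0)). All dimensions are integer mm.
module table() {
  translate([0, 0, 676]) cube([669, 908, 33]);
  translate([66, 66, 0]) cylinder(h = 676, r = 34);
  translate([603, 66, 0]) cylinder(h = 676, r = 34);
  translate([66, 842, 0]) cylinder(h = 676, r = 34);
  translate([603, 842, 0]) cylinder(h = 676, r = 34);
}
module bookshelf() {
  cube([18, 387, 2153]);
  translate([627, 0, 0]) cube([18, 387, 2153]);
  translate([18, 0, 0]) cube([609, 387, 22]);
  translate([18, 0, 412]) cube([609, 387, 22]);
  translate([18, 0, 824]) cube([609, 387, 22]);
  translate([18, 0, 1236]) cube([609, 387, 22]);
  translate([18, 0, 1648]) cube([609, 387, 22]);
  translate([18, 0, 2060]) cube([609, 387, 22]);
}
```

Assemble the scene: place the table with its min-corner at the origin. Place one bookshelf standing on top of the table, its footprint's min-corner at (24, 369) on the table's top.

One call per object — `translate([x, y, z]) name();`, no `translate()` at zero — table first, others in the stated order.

table();
translate([24, 369, 709]) bookshelf();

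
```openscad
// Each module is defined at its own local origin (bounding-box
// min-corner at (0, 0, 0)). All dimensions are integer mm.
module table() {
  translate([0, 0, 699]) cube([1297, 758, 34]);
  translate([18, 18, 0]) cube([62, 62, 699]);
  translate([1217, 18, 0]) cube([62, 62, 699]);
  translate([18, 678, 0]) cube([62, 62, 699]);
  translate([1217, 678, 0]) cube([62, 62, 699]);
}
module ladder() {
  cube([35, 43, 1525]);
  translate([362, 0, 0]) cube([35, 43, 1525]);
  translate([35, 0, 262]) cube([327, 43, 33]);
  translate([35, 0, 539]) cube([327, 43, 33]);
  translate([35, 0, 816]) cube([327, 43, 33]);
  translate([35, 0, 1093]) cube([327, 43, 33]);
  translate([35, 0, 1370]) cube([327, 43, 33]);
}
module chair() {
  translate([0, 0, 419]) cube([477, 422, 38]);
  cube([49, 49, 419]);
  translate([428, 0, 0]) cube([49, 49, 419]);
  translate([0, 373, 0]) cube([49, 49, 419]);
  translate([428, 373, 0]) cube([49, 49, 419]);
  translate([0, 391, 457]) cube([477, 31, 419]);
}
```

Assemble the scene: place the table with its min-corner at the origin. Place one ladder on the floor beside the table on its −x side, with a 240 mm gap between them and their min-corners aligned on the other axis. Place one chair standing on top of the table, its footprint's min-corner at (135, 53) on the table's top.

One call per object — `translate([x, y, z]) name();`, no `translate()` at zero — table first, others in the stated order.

table();
translate([-637, 0, 0]) ladder();
translate([135, 53, 733]) chair();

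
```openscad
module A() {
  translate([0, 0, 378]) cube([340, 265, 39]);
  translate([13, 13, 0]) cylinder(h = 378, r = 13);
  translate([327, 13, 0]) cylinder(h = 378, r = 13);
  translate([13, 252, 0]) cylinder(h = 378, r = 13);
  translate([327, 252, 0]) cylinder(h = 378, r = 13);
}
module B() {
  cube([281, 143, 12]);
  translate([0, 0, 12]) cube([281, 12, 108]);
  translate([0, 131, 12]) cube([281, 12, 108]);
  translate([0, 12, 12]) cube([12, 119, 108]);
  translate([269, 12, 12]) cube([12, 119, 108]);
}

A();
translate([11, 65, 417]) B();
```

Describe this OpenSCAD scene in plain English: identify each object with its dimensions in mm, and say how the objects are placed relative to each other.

A is a four-legged stool. The seat is 340×265 mm, 39 mm thick, top at z = 417 mm. It stands on four round legs, each 26 mm in diameter, from z = 0 to the seat underside, each leg's axis is inset half a diameter from the nearest pair of seat edges (so the leg's bounding box is flush with the corner).

B is an open-topped rectangular box: outside dimensions 281×143×120 mm, with a uniform wall and base thickness of 12 mm. The base is a full 281×143 slab on the floor; four walls sit on top of the base. The front and back walls (the −y and +y sides) span the full width; the two side walls fit between them.

The open box is on top of the stool.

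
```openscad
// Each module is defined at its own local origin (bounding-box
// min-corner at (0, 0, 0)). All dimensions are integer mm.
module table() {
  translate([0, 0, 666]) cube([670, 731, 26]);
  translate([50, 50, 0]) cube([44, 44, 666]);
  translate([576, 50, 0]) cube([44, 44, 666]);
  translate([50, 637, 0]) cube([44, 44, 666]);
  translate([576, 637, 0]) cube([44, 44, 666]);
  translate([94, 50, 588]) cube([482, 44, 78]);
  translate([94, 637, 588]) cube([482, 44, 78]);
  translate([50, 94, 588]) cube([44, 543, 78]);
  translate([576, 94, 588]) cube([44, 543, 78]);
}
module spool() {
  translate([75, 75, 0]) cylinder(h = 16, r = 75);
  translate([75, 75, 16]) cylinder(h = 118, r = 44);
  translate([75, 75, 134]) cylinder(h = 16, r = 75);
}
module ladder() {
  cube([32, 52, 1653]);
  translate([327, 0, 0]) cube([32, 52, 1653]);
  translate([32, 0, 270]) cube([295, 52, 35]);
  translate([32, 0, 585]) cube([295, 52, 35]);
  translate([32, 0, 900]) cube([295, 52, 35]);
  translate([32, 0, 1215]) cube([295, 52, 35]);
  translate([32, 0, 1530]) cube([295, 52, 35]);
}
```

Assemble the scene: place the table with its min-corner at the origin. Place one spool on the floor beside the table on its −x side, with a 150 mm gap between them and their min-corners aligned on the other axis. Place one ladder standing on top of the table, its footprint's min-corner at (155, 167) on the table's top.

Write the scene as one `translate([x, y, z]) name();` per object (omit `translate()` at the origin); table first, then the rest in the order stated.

table();
translate([-300, 0, 0]) spool();
translate([155, 167, 692]) ladder();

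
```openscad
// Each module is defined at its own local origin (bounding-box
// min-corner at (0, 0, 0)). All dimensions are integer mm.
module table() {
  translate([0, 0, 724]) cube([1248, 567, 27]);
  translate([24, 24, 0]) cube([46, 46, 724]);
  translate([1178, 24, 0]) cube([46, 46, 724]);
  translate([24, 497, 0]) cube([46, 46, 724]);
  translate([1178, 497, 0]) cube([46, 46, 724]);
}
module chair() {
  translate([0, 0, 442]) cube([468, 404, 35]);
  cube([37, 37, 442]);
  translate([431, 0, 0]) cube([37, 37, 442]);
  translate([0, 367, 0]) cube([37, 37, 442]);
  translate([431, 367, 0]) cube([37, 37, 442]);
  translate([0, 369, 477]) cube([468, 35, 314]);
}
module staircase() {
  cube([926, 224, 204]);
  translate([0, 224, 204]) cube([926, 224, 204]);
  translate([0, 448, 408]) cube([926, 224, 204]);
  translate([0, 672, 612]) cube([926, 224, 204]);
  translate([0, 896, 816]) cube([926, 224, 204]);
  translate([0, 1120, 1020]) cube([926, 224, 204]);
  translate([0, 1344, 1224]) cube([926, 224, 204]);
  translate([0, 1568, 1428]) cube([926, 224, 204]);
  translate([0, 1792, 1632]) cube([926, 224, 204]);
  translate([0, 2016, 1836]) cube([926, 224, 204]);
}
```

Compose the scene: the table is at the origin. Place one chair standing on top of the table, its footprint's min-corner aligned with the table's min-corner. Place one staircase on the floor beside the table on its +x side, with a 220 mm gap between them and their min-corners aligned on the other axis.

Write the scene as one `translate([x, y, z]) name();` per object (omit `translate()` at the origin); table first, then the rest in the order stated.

table();
translate([0, 0, 751]) chair();
translate([1468, 0, 0]) staircase();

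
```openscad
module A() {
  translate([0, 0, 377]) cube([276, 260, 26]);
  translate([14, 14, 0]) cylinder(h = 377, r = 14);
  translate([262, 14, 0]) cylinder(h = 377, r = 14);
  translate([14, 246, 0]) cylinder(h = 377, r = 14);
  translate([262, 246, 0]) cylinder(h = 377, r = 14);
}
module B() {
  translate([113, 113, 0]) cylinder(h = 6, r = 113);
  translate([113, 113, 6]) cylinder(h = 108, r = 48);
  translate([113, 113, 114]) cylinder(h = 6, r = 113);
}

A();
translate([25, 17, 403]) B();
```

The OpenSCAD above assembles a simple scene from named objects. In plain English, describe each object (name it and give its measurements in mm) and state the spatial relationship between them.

A is a simple wooden stool: a rectangular seat 276 mm (x) by 260 mm (y), 26 mm thick, top face at z = 403 mm, on four round legs, each 28 mm in diameter. The legs rest on z = 0, each leg's axis is inset half a diameter from the nearest pair of seat edges (so the leg's bounding box is flush with the corner).

B is a spool: two coaxial disc flanges of radius 113 mm and thickness 6 mm, joined by a core cylinder of radius 48 mm and height 108 mm. The lower flange rests on z = 0 and the three cylinders share a vertical axis.

The spool is on top of the stool, centred.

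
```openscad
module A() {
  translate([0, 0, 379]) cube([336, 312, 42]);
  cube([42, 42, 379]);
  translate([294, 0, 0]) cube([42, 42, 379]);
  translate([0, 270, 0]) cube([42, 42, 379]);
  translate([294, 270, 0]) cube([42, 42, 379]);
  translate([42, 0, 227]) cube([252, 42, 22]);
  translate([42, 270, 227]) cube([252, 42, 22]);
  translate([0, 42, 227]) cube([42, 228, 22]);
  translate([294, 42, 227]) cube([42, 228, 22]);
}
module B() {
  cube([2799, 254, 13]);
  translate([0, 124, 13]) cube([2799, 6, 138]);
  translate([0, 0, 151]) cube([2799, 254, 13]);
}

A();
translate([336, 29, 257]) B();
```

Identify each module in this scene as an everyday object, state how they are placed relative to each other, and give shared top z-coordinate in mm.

Both tops at z = 421 mm.

A is a stool. B is an I-beam. The I-beam is beside the stool with their tops flush at z = 421. The shared top z-coordinate is 421 mm.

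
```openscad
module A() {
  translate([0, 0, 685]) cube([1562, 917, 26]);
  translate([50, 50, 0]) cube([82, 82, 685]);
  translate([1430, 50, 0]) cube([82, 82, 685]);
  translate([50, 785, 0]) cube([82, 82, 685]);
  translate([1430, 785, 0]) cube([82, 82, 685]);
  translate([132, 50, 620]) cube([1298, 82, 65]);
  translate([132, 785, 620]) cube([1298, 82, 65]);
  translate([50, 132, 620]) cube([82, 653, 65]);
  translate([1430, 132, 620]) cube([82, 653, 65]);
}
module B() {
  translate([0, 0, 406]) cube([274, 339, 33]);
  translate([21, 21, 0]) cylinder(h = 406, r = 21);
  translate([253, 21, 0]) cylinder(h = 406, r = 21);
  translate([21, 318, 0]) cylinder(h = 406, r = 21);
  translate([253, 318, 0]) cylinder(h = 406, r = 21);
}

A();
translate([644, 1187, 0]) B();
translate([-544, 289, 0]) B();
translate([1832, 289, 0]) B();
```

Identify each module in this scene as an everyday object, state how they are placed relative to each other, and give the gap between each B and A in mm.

Each stool's nearest face is 270 mm from the table's bounding box.

A is a table. B is a stool. Three stools sit around the table at the +y, −x, +x sides. The gap between each stool and the table is 270 mm.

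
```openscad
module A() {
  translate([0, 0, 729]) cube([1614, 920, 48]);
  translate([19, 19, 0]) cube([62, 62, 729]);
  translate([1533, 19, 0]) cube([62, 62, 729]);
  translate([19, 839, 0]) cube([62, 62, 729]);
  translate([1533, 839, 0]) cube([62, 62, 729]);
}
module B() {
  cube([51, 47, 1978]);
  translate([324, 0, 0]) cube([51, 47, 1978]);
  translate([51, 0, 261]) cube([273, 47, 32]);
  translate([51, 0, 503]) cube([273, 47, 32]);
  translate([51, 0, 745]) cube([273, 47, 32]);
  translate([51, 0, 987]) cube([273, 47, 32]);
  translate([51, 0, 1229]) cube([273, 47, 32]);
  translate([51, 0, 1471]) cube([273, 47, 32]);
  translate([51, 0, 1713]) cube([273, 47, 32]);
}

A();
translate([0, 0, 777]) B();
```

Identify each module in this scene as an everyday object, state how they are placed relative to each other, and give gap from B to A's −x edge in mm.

A is a table. B is a ladder. The ladder is on top of the table. The gap from the ladder to the table's −x edge is 0 mm.

The ladder's min-x is at 0; the table's min-x is 0; gap = 0 mm.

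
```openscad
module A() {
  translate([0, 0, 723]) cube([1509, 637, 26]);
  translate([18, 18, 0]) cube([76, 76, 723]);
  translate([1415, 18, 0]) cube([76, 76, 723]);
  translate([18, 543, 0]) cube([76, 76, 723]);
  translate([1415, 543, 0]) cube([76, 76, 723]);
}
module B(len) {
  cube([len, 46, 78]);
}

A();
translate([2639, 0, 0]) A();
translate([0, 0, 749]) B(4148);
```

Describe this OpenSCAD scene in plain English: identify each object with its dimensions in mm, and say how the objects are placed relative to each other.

A is a table: top 1509 mm (x) × 637 mm (y), 26 mm thick, upper face at z = 749 mm, on four 76×76 mm square legs, each inset 18 mm from the nearest pair of top edges, running from z = 0 to the bottom of the top.

B is a rectangular beam 4148 mm long (x), 46 mm deep (y), 78 mm thick (z).

The beam spans the tops of two tables placed 1130 mm apart, resting at z = 749 mm.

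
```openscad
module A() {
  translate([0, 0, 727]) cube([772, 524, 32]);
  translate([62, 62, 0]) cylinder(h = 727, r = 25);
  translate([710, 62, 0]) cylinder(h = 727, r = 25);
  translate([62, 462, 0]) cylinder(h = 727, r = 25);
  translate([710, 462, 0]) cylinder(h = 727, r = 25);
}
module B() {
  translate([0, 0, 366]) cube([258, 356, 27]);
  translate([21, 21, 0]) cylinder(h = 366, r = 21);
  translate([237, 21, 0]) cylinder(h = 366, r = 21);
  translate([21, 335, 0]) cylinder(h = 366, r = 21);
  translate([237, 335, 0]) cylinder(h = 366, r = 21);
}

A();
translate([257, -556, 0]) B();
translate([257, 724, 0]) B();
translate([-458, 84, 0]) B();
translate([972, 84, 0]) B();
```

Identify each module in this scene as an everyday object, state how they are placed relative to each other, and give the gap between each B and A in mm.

A is a table. B is a stool. Four stools sit around the table at the −y, +y, −x, +x sides. The gap between each stool and the table is 200 mm.

Each stool's nearest face is 200 mm from the table's bounding box.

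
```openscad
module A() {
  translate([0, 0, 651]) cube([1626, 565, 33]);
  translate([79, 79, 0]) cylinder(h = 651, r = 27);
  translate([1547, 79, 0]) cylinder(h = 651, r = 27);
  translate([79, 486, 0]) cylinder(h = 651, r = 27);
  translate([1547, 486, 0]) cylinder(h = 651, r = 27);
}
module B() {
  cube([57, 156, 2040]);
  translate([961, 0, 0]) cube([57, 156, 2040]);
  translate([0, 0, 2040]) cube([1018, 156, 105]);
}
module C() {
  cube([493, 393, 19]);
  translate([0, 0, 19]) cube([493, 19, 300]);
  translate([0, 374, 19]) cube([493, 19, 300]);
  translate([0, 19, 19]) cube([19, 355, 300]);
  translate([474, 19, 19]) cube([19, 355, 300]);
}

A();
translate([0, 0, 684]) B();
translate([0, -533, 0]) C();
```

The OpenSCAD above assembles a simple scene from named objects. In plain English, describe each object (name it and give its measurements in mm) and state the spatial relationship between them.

A is a rectangular dining table. The top is 1626×565×33 mm with its upper surface at z = 684 mm. It stands on four round legs of 54 mm diameter, each leg's bounding box inset 52 mm from the nearest pair of top edges, running from the floor to the underside of the top.

B is a door frame. The clear opening is 904 mm wide and 2040 mm high. Two 57 mm wide jambs, 156 mm deep, stand either side of the opening from the floor to the top of the opening. A 105 mm thick head sits across the top of both jambs, spanning the full outside width of the frame.

C is an open storage box with external size 493×393×319 mm and wall thickness 19 mm (the base is also 19 mm thick). The base covers the whole footprint; the four walls stand on the base, with the y-facing walls full-width and the x-facing walls fitting between their inner faces.

The door frame is on top of the table. The open box is on the floor beside the table on its −y side.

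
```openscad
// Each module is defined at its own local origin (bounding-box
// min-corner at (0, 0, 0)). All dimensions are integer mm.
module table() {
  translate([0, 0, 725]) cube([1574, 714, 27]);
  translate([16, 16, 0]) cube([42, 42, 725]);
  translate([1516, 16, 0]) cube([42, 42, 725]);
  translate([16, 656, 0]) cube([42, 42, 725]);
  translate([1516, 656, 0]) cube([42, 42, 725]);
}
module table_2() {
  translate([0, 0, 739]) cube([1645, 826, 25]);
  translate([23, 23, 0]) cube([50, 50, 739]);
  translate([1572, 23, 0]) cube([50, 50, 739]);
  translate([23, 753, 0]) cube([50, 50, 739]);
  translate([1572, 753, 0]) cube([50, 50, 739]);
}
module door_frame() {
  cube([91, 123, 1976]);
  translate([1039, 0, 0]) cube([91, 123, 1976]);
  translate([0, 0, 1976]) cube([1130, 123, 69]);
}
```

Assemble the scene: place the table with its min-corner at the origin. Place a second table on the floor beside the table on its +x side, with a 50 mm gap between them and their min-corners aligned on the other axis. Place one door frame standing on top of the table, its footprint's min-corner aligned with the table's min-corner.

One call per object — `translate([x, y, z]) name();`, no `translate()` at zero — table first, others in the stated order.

table();
translate([1624, 0, 0]) table_2();
translate([0, 0, 752]) door_frame();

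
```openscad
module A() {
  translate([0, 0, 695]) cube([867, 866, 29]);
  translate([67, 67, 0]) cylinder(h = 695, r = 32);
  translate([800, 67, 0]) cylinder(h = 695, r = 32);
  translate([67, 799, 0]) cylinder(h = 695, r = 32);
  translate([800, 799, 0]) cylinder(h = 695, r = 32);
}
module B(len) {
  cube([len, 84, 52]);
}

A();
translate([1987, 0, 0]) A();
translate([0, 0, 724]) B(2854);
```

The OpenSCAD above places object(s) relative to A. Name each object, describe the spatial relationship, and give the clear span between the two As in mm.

Second table starts at x = 1987; first ends at x = 867; clear span = 1987 − 867 = 1120 mm.

A is a table. B is a beam. A beam spans the tops of two tables. The clear span between the two tables is 1120 mm.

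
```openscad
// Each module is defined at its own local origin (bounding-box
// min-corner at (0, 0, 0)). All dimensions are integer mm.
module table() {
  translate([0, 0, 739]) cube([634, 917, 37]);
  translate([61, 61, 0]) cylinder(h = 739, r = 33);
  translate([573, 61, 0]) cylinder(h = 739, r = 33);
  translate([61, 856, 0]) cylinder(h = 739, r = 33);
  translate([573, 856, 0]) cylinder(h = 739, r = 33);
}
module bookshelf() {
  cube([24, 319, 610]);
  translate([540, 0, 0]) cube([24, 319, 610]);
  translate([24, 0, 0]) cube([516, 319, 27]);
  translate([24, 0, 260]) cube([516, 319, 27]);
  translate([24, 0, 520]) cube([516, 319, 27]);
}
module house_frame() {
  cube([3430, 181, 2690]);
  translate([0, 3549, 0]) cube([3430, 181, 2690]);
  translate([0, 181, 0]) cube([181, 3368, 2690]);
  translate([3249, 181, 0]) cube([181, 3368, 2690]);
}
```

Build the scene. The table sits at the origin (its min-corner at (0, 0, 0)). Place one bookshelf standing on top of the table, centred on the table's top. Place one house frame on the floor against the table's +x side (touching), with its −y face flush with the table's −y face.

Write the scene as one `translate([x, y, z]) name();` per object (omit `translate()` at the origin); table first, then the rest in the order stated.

table();
translate([35, 299, 776]) bookshelf();
translate([634, 0, 0]) house_frame();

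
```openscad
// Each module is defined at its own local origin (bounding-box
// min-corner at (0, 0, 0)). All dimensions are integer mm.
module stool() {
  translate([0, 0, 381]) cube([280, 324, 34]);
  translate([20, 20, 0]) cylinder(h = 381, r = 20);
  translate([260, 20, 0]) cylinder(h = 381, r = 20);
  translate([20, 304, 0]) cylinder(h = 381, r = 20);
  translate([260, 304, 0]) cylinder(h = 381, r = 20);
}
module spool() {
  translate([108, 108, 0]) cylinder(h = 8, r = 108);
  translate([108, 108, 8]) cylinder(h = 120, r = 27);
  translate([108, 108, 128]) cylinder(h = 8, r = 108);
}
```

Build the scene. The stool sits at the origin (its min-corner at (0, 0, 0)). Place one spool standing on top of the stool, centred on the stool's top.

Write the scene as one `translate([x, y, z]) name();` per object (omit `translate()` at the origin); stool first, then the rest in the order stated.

stool();
translate([32, 54, 415]) spool();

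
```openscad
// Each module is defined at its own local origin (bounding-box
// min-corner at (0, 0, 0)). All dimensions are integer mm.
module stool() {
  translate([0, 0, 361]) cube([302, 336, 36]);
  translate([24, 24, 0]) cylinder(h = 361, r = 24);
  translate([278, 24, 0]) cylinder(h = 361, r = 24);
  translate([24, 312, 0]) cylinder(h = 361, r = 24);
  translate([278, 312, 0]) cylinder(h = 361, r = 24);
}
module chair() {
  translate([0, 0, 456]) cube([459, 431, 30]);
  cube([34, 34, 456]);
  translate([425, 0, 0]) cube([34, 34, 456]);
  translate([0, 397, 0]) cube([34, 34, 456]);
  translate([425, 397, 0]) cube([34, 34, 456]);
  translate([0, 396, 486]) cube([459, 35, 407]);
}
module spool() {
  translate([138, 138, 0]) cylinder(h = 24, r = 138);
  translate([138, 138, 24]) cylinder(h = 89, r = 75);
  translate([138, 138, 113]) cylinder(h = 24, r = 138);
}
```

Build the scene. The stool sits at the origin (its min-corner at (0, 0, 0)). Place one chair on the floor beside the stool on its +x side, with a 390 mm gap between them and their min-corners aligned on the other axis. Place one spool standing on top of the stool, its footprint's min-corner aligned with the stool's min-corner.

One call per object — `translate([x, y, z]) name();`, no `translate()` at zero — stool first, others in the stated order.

stool();
translate([692, 0, 0]) chair();
translate([0, 0, 397]) spool();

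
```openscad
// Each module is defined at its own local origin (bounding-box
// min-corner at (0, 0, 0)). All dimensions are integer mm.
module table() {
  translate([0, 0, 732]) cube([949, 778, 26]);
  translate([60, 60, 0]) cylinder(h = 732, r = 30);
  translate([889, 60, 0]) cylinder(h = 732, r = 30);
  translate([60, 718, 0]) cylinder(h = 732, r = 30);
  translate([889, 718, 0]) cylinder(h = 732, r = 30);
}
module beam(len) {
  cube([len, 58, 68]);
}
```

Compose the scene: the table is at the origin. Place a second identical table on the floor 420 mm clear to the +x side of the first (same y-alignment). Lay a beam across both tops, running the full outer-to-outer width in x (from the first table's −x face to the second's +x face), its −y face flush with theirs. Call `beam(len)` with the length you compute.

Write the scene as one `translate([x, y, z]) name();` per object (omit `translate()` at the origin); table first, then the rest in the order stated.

table();
translate([1369, 0, 0]) table();
translate([0, 0, 758]) beam(2318);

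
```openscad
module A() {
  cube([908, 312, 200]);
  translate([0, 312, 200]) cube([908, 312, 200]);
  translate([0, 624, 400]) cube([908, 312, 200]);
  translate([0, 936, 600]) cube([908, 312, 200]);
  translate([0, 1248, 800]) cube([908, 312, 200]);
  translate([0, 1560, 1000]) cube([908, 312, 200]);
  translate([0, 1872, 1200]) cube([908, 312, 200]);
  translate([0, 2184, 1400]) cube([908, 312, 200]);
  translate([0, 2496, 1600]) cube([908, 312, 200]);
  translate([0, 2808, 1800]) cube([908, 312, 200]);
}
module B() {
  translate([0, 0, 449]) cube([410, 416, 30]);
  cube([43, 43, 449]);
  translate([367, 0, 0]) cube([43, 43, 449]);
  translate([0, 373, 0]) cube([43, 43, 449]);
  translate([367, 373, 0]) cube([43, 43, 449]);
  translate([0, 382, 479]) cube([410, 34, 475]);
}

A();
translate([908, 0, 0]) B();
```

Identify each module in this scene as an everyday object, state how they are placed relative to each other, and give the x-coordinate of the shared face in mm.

The staircase's +x face and the chair's −x face are both at x = 908 mm.

A is a staircase. B is a chair. The chair is against the staircase's +x side, with their −y faces flush. The x-coordinate of the shared face is 908 mm.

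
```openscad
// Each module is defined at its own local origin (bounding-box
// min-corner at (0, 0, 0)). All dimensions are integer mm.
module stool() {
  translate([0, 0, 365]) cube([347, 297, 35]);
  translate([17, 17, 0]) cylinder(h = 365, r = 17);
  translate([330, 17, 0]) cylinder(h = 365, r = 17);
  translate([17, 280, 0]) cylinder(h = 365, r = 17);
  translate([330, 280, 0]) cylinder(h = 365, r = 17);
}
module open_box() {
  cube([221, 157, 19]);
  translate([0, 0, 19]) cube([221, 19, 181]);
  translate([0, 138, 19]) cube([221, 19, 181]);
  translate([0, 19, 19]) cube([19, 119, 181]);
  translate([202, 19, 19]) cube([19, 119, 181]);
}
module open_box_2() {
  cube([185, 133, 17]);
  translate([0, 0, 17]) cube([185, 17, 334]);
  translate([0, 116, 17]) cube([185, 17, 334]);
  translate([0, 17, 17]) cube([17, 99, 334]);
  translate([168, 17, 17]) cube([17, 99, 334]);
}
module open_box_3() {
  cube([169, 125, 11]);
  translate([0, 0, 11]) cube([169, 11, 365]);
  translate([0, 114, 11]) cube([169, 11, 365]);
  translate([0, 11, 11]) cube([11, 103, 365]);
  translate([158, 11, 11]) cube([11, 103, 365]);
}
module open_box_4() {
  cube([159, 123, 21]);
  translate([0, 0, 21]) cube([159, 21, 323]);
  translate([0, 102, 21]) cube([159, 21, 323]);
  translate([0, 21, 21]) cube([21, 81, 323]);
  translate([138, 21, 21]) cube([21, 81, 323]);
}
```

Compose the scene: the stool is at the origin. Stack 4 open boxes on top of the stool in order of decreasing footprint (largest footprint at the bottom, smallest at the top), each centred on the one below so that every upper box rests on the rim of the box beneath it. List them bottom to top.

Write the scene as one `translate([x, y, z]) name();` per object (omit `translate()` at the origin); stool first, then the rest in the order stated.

stool();
translate([63, 70, 400]) open_box();
translate([81, 82, 600]) open_box_2();
translate([89, 86, 951]) open_box_3();
translate([94, 87, 1327]) open_box_4();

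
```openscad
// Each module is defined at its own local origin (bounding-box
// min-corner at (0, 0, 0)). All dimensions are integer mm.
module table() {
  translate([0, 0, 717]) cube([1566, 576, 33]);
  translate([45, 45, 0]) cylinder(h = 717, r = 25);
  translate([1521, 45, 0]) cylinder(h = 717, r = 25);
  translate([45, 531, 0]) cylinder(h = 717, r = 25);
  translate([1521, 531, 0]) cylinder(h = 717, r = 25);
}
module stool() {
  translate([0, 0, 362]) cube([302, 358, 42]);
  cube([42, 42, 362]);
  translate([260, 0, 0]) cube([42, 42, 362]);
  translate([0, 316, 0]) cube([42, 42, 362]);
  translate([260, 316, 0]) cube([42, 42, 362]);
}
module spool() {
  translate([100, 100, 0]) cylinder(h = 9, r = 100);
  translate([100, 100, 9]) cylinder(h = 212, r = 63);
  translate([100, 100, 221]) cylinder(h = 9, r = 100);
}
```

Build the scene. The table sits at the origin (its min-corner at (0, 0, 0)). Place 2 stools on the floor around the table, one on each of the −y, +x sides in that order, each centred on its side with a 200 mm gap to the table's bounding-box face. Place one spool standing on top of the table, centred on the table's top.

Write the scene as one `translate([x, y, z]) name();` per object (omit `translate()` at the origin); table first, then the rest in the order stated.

table();
translate([632, -558, 0]) stool();
translate([1766, 109, 0]) stool();
translate([683, 188, 750]) spool();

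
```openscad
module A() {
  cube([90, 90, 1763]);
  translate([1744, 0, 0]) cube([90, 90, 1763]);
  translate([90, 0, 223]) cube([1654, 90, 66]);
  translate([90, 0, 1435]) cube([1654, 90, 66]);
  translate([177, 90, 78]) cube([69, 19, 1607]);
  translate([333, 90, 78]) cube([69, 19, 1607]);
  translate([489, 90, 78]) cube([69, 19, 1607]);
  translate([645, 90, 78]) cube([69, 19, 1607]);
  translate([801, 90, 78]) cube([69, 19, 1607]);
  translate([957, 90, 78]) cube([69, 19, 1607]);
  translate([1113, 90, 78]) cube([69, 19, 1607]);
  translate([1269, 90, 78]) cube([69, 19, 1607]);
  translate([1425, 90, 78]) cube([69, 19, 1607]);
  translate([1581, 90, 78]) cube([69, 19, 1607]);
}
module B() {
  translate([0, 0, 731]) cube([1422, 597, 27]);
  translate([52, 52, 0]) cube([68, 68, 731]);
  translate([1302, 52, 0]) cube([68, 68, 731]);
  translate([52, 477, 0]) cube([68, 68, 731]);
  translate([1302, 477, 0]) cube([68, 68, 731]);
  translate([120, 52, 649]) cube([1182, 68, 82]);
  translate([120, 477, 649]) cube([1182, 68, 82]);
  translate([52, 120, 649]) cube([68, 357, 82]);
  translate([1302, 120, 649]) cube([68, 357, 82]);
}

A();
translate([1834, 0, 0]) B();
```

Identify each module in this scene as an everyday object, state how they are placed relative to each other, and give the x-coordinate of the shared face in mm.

A is a fence section. B is a table. The table is against the fence section's +x side, with their −y faces flush. The x-coordinate of the shared face is 1834 mm.

The fence section's +x face and the table's −x face are both at x = 1834 mm.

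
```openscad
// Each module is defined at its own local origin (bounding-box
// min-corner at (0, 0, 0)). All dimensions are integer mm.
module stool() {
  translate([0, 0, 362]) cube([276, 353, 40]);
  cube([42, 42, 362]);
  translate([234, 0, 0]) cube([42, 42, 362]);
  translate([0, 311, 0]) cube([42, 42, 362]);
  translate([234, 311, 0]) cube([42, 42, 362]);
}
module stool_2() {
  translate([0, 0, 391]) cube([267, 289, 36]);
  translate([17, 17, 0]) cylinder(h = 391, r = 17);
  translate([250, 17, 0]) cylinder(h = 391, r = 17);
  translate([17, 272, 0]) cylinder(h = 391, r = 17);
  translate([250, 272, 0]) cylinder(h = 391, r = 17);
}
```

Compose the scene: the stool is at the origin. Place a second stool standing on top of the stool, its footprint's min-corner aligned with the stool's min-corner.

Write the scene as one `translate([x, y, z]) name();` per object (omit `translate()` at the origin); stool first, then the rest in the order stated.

stool();
translate([0, 0, 402]) stool_2();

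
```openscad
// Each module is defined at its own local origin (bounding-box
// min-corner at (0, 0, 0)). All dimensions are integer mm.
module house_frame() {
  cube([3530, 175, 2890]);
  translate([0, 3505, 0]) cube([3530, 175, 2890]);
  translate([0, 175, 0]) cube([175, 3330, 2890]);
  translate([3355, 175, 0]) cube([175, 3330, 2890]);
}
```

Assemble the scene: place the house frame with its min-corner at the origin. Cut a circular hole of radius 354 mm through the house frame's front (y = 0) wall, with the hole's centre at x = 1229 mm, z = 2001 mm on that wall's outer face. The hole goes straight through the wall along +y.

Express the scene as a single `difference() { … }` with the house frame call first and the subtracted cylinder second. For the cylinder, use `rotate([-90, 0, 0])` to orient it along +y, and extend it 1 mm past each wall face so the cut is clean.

difference() {
  house_frame();
  translate([1229, -1, 2001]) rotate([-90, 0, 0]) cylinder(h = 177, r = 354);
}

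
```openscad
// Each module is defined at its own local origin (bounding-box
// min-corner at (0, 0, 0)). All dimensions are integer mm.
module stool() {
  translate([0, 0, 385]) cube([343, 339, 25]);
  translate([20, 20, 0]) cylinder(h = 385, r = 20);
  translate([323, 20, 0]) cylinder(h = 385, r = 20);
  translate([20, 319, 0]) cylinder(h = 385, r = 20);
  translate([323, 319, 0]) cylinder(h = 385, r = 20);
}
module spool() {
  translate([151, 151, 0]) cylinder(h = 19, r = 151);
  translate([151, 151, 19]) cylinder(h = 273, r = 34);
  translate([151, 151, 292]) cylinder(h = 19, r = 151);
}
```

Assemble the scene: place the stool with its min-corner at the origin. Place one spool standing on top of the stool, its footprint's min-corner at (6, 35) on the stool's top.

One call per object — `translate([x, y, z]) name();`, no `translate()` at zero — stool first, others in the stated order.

stool();
translate([6, 35, 410]) spool();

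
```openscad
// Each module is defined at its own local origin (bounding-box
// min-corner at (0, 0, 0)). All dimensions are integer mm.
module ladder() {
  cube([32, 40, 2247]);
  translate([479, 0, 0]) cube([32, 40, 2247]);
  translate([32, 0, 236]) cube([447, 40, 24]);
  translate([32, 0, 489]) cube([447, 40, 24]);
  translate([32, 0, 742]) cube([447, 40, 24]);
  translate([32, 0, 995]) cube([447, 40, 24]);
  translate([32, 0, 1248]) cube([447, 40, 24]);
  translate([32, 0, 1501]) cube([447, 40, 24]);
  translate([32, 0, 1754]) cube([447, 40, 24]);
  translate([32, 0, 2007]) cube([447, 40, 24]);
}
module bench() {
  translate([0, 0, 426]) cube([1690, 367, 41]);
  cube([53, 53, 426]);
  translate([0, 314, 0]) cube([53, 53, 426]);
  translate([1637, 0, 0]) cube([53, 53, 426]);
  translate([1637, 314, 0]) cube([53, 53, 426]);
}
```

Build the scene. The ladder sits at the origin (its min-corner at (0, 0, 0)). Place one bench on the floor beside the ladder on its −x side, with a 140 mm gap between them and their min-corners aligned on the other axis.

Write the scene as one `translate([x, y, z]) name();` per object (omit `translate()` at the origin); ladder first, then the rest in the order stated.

ladder();
translate([-1830, 0, 0]) bench();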